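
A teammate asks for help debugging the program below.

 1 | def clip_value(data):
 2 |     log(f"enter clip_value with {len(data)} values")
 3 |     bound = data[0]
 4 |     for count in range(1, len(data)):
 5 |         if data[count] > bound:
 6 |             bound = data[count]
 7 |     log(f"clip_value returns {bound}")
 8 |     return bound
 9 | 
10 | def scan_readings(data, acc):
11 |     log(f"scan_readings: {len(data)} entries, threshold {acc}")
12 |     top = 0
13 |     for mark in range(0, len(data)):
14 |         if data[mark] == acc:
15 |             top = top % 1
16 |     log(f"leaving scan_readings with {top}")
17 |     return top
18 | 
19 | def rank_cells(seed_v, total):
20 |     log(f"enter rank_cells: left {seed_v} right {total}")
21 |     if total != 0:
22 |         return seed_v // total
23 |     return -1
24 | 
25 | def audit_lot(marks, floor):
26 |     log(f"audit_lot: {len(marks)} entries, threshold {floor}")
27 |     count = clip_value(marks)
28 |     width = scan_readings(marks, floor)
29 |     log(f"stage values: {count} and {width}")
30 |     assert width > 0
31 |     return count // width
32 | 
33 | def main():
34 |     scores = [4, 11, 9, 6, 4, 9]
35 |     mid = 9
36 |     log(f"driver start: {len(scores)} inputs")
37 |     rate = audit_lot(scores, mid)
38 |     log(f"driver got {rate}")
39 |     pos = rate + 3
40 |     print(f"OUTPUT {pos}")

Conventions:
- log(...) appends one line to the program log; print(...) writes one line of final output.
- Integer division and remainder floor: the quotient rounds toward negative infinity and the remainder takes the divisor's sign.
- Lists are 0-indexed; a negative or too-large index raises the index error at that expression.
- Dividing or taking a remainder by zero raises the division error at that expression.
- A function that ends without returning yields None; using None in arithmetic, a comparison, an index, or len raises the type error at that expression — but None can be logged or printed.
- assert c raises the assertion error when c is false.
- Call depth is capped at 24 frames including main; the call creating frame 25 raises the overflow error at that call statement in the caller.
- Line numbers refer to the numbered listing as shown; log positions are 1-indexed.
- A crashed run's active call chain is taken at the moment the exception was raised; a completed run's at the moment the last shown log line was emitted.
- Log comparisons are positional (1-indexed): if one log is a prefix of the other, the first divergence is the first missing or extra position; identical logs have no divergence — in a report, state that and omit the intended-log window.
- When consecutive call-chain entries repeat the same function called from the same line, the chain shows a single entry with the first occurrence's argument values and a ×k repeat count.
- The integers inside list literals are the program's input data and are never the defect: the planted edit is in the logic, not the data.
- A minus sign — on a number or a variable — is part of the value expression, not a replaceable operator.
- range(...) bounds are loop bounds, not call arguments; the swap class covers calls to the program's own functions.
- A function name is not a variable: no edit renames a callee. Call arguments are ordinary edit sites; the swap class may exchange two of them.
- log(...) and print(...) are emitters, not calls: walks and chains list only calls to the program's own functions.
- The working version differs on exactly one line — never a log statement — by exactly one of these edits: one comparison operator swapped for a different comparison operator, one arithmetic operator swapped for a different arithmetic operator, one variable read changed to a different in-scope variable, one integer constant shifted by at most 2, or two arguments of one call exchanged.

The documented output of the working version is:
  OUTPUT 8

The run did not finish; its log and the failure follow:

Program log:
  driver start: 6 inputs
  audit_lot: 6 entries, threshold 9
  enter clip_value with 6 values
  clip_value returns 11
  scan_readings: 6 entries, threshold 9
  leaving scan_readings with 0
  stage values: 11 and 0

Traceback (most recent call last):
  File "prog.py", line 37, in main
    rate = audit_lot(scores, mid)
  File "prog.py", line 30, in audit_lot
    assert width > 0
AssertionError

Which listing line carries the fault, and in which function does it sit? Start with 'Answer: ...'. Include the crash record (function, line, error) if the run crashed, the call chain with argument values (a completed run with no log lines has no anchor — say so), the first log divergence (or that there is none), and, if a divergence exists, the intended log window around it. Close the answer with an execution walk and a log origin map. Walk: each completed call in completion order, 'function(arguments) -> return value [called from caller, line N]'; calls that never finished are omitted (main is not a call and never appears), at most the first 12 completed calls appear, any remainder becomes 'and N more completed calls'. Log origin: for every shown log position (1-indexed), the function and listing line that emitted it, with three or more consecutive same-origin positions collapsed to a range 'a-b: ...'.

Answer: the defect is in scan_readings at line 15.
Key observation: The log first diverges at position 6: the faulty run prints 'leaving scan_readings with 0' where the working version prints 'leaving scan_readings with 2'.
Crash: audit_lot, line 30, AssertionError.
Call chain: main -> audit_lot([4, 11, 9, 6, 4, 9], 9) (called at line 37).
First divergence: at position 6 the run shows 'leaving scan_readings with 0' where the working version logs 'leaving scan_readings with 2'.
Intended log window:
  4: clip_value returns 11
  5: scan_readings: 6 entries, threshold 9
  6: leaving scan_readings with 2
  7: stage values: 11 and 2
Execution walk:
  clip_value([4, 11, 9, 6, 4, 9]) -> 11  [called from audit_lot, line 27]
  scan_readings([4, 11, 9, 6, 4, 9], 9) -> 0  [called from audit_lot, line 28]
Log line origins:
  1: logged in main at line 36
  2: logged in audit_lot at line 26
  3: logged in clip_value at line 2
  4: logged in clip_value at line 7
  5: logged in scan_readings at line 11
  6: logged in scan_readings at line 16
  7: logged in audit_lot at line 29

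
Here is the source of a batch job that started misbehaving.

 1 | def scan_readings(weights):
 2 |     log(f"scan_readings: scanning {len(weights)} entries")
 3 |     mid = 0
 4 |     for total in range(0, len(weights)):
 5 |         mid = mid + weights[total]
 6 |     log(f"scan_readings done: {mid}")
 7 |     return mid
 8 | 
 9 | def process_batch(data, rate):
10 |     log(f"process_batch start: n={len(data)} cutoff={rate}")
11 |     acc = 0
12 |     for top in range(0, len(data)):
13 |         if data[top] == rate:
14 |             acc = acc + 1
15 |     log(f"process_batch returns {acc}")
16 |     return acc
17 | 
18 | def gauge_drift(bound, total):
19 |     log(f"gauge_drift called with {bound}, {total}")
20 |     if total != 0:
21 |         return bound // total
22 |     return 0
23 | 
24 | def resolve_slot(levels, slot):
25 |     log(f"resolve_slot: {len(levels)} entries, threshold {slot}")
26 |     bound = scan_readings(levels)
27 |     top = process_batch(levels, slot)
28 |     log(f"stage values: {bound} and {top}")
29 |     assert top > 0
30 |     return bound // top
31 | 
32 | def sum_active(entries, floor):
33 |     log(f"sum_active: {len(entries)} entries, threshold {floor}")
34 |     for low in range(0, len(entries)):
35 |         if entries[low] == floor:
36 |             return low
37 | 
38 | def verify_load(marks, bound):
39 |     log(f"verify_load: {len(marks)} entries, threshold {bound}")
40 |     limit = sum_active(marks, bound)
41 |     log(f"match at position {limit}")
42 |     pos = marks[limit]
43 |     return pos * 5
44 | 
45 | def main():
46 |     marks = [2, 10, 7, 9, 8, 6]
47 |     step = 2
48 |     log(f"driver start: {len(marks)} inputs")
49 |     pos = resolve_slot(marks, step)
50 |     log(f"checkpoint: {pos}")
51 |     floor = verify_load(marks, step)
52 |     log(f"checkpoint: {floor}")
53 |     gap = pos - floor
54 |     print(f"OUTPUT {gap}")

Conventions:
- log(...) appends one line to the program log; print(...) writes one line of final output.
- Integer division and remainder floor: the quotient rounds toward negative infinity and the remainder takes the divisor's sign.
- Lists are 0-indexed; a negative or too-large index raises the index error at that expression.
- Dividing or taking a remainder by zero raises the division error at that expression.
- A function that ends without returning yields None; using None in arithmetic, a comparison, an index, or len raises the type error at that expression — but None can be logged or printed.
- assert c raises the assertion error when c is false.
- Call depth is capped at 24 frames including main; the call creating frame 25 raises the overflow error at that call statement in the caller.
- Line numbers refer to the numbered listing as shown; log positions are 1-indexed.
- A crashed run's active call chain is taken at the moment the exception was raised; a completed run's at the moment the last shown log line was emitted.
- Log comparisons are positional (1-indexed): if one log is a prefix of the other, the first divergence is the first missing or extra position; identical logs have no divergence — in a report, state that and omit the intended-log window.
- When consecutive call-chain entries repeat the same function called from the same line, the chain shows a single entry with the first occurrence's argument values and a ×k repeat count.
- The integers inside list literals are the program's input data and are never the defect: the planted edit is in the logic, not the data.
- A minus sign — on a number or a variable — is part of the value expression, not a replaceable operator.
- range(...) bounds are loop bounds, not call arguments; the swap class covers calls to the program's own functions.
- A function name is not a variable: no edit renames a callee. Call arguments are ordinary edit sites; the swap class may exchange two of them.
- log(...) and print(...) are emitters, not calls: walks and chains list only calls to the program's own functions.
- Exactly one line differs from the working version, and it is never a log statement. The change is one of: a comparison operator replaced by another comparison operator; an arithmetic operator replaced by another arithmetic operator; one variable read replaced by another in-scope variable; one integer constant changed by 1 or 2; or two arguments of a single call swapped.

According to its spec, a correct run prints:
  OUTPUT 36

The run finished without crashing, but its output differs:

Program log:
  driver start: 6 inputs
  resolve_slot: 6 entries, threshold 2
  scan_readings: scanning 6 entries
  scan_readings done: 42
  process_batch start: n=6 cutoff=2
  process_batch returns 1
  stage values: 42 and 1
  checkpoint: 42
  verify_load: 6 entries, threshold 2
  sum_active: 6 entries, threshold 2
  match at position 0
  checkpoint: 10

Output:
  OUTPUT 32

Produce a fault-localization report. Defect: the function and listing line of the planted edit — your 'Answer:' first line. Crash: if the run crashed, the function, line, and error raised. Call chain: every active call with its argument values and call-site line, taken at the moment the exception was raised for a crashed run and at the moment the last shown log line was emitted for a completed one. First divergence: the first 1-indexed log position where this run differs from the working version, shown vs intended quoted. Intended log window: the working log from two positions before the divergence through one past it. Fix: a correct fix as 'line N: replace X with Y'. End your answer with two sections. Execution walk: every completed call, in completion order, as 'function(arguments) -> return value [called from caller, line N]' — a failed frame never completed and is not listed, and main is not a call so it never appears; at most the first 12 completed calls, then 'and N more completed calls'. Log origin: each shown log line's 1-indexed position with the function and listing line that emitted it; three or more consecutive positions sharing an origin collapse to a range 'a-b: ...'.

Answer: the defect is in verify_load at line 43.
The tell: Everything matches until log position 12, which reads 'checkpoint: 10' in place of 'checkpoint: 6'.
Call chain: main.
First divergence: position 12 — the shown line 'checkpoint: 10' should read 'checkpoint: 6'.
Intended log window:
  10: sum_active: 6 entries, threshold 2
  11: match at position 0
  12: checkpoint: 6
Execution walk:
  scan_readings([2, 10, 7, 9, 8, 6]) -> 42  [called from resolve_slot, line 26]
  process_batch([2, 10, 7, 9, 8, 6], 2) -> 1  [called from resolve_slot, line 27]
  resolve_slot([2, 10, 7, 9, 8, 6], 2) -> 42  [called from main, line 49]
  sum_active([2, 10, 7, 9, 8, 6], 2) -> 0  [called from verify_load, line 40]
  verify_load([2, 10, 7, 9, 8, 6], 2) -> 10  [called from main, line 51]
Origin of each log line:
  1 — main, line 48
  2 — resolve_slot, line 25
  3 — scan_readings, line 2
  4 — scan_readings, line 6
  5 — process_batch, line 10
  6 — process_batch, line 15
  7 — resolve_slot, line 28
  8 — main, line 50
  9 — verify_load, line 39
  10 — sum_active, line 33
  11 — verify_load, line 41
  12 — main, line 52
A correct fix: line 43: replace `5` with `3`.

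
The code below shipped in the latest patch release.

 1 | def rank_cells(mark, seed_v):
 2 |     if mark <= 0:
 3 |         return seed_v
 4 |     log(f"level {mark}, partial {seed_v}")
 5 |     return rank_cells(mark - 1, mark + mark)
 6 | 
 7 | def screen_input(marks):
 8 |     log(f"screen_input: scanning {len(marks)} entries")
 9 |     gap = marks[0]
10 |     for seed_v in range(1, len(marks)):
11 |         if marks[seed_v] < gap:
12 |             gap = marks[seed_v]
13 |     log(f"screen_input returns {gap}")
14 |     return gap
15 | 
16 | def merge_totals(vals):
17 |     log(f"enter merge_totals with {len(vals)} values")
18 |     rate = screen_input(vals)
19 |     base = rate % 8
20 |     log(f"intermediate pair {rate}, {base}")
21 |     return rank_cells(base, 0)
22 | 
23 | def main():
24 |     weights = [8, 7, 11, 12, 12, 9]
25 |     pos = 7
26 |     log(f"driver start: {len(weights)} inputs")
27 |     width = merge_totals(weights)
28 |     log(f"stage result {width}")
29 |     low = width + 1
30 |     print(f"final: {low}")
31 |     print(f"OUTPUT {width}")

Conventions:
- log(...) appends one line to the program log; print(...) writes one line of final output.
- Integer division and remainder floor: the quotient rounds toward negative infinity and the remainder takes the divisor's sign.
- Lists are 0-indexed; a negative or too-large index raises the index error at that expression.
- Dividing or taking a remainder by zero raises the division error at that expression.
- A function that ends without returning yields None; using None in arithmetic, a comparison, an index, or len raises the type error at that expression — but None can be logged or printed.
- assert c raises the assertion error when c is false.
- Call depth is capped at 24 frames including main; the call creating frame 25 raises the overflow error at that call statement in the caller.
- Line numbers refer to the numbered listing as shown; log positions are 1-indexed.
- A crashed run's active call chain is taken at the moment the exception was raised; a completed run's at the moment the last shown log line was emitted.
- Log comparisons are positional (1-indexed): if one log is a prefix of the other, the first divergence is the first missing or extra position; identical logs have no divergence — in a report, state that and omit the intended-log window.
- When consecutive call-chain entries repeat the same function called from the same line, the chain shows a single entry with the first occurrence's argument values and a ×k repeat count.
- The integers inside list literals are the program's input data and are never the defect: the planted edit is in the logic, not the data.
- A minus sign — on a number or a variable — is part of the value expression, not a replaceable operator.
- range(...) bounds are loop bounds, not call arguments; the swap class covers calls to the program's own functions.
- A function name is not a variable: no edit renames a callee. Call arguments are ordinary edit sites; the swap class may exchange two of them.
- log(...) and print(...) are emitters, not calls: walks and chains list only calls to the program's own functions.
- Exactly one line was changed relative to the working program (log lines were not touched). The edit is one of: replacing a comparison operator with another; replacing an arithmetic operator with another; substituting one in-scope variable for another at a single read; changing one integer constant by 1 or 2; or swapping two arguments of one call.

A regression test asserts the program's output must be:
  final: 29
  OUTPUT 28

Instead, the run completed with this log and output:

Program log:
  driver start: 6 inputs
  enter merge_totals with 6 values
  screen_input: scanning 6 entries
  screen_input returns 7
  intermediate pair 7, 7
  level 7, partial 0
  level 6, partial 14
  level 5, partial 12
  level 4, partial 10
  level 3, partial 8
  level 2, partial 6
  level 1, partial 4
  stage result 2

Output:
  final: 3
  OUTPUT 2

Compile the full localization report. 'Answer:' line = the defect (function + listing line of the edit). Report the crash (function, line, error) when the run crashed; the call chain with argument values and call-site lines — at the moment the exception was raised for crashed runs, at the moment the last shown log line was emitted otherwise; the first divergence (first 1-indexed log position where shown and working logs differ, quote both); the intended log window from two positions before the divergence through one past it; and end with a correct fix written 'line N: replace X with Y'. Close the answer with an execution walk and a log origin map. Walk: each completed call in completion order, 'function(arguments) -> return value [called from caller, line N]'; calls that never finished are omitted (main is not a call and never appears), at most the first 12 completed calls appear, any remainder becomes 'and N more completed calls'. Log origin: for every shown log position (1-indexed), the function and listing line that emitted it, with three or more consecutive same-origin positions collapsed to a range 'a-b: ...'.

Answer: the defect is in rank_cells at line 5.
Key observation: The log first diverges at position 7: the faulty run prints 'level 6, partial 14' where the working version prints 'level 6, partial 7'.
Call chain: main.
First divergence: at position 7 the run shows 'level 6, partial 14' where the working version logs 'level 6, partial 7'.
Intended log window:
  5: intermediate pair 7, 7
  6: level 7, partial 0
  7: level 6, partial 7
  8: level 5, partial 13
Execution walk:
  screen_input([8, 7, 11, 12, 12, 9]) -> 7  [called from merge_totals, line 18]
  rank_cells(0, 2) -> 2  [called from rank_cells, line 5]
  rank_cells(1, 4) -> 2  [called from rank_cells, line 5]
  rank_cells(2, 6) -> 2  [called from rank_cells, line 5]
  rank_cells(3, 8) -> 2  [called from rank_cells, line 5]
  rank_cells(4, 10) -> 2  [called from rank_cells, line 5]
  rank_cells(5, 12) -> 2  [called from rank_cells, line 5]
  rank_cells(6, 14) -> 2  [called from rank_cells, line 5]
  rank_cells(7, 0) -> 2  [called from merge_totals, line 21]
  merge_totals([8, 7, 11, 12, 12, 9]) -> 2  [called from main, line 27]
Log origin:
  1: logged in main at line 26
  2: logged in merge_totals at line 17
  3: logged in screen_input at line 8
  4: logged in screen_input at line 13
  5: logged in merge_totals at line 20
  6-12: logged in rank_cells at line 4
  13: logged in main at line 28
A correct fix: line 5: replace `mark + mark` with `seed_v + mark`.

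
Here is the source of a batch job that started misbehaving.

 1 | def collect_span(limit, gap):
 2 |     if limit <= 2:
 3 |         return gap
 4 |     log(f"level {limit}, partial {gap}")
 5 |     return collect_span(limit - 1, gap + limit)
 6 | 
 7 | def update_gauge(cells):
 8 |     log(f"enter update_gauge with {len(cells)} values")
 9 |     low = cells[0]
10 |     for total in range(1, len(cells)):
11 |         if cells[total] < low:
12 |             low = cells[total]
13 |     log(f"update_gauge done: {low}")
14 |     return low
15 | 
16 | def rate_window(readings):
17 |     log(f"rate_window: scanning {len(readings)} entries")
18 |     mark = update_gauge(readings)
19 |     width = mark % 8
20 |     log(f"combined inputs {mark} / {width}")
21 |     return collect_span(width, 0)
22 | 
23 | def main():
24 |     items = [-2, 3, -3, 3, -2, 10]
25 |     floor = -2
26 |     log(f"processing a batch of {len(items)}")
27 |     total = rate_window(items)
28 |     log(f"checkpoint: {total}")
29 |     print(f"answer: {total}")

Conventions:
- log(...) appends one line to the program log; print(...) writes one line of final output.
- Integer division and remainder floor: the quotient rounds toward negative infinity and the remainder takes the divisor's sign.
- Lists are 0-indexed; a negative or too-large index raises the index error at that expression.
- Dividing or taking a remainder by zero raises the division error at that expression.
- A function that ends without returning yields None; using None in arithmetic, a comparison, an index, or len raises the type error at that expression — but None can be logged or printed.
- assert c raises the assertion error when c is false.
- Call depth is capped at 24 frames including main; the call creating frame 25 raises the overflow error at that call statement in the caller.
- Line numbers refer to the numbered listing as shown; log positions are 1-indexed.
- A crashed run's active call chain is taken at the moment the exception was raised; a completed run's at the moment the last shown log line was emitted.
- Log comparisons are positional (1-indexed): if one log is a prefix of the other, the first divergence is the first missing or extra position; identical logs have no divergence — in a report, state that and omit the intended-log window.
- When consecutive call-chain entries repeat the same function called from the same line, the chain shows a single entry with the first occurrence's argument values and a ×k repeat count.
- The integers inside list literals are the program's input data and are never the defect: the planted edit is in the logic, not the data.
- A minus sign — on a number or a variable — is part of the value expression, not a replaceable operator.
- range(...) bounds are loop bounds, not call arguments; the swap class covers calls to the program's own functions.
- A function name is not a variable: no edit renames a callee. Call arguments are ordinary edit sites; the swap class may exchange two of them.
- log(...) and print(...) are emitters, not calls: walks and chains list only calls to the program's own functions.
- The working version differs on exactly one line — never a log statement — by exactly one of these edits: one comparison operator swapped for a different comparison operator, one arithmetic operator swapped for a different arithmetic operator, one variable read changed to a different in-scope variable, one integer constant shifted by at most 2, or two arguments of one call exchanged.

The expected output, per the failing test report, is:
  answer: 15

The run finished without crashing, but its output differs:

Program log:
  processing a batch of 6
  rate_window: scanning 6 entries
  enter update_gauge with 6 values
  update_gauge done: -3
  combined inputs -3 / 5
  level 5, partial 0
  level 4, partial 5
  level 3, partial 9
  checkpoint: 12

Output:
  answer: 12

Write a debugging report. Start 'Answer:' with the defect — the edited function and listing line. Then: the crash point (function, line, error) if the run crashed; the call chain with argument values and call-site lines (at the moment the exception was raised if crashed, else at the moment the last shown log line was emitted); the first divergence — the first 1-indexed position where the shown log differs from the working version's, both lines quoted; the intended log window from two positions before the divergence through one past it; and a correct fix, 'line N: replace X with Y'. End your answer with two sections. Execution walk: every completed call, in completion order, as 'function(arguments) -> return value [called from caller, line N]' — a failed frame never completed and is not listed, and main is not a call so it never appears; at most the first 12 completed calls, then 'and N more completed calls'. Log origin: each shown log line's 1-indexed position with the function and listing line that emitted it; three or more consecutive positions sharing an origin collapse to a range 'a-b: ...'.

Answer: the defect is in collect_span at line 2.
The tell: The log first diverges at position 9: the faulty run prints 'checkpoint: 12' where the working version prints 'level 2, partial 12'.
Call chain: main.
First divergence: position 9 — shown 'checkpoint: 12', intended 'level 2, partial 12'.
Intended log window:
  7: level 4, partial 5
  8: level 3, partial 9
  9: level 2, partial 12
  10: level 1, partial 14
Execution walk:
  update_gauge([-2, 3, -3, 3, -2, 10]) -> -3  [called from rate_window, line 18]
  collect_span(2, 12) -> 12  [called from collect_span, line 5]
  collect_span(3, 9) -> 12  [called from collect_span, line 5]
  collect_span(4, 5) -> 12  [called from collect_span, line 5]
  collect_span(5, 0) -> 12  [called from rate_window, line 21]
  rate_window([-2, 3, -3, 3, -2, 10]) -> 12  [called from main, line 27]
Log line origins:
  1 — main, line 26
  2 — rate_window, line 17
  3 — update_gauge, line 8
  4 — update_gauge, line 13
  5 — rate_window, line 20
  6-8 — collect_span, line 4
  9 — main, line 28
A correct fix: line 2: replace `2` with `0`.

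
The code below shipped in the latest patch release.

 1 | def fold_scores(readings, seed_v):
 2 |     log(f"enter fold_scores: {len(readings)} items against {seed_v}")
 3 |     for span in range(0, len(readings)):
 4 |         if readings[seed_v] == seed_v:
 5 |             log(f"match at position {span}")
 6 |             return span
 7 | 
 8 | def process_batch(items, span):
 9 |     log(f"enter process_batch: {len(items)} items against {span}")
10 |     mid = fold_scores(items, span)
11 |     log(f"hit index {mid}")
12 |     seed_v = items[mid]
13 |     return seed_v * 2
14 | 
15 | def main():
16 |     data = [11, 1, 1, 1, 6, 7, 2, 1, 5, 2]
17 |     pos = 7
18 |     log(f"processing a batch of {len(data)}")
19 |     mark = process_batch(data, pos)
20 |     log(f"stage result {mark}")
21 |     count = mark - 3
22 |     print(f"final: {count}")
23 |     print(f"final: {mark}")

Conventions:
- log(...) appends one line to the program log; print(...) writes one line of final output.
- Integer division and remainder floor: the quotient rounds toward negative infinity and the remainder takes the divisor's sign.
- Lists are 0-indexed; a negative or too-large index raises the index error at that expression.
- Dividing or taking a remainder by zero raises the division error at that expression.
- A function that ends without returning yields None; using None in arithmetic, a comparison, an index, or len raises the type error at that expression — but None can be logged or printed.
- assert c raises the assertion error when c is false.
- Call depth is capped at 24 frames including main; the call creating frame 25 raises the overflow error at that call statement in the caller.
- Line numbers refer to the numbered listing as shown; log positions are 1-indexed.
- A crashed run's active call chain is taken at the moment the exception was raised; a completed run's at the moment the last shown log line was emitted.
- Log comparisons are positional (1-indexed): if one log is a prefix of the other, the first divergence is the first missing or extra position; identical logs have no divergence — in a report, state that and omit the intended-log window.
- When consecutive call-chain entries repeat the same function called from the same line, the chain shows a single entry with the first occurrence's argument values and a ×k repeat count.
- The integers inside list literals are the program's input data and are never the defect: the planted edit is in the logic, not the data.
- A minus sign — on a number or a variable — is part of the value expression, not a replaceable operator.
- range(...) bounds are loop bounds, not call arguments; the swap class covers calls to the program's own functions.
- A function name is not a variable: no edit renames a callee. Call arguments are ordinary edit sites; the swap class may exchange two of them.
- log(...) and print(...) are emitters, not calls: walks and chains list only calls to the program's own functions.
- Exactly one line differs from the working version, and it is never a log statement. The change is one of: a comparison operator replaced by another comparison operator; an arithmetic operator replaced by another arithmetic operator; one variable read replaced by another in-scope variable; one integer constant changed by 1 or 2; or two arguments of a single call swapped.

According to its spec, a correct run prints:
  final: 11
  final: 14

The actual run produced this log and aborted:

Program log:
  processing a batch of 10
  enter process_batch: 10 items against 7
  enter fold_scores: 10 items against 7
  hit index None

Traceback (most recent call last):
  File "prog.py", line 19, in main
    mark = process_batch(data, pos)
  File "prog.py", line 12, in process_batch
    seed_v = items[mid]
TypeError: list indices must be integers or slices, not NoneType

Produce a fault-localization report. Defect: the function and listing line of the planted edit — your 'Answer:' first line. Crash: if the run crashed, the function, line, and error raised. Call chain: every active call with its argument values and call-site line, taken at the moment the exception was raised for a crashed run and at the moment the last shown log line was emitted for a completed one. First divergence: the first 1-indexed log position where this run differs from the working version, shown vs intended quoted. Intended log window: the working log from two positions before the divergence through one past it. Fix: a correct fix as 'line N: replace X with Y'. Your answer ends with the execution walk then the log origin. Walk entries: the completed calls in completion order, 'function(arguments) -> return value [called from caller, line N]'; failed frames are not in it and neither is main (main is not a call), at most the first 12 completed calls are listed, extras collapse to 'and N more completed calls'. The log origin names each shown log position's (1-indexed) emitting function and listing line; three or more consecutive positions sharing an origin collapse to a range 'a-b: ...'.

Answer: the defect is in fold_scores at line 4.
Core observation: Log line 4 is where behavior first shows: 'hit index None' appears instead of 'match at position 5'.
Crash: process_batch, line 12, TypeError.
Call chain: main -> process_batch([11, 1, 1, 1, 6, 7, 2, 1, 5, 2], 7) (called at line 19).
First divergence: position 4 — shown 'hit index None', intended 'match at position 5'.
Intended log window:
  2: enter process_batch: 10 items against 7
  3: enter fold_scores: 10 items against 7
  4: match at position 5
  5: hit index 5
Execution walk:
  fold_scores([11, 1, 1, 1, 6, 7, 2, 1, 5, 2], 7) -> None  [called from process_batch, line 10]
Origin of each log line:
  1: logged in main at line 18
  2: logged in process_batch at line 9
  3: logged in fold_scores at line 2
  4: logged in process_batch at line 11
A correct fix: line 4: replace `readings[seed_v]` with `readings[span]`.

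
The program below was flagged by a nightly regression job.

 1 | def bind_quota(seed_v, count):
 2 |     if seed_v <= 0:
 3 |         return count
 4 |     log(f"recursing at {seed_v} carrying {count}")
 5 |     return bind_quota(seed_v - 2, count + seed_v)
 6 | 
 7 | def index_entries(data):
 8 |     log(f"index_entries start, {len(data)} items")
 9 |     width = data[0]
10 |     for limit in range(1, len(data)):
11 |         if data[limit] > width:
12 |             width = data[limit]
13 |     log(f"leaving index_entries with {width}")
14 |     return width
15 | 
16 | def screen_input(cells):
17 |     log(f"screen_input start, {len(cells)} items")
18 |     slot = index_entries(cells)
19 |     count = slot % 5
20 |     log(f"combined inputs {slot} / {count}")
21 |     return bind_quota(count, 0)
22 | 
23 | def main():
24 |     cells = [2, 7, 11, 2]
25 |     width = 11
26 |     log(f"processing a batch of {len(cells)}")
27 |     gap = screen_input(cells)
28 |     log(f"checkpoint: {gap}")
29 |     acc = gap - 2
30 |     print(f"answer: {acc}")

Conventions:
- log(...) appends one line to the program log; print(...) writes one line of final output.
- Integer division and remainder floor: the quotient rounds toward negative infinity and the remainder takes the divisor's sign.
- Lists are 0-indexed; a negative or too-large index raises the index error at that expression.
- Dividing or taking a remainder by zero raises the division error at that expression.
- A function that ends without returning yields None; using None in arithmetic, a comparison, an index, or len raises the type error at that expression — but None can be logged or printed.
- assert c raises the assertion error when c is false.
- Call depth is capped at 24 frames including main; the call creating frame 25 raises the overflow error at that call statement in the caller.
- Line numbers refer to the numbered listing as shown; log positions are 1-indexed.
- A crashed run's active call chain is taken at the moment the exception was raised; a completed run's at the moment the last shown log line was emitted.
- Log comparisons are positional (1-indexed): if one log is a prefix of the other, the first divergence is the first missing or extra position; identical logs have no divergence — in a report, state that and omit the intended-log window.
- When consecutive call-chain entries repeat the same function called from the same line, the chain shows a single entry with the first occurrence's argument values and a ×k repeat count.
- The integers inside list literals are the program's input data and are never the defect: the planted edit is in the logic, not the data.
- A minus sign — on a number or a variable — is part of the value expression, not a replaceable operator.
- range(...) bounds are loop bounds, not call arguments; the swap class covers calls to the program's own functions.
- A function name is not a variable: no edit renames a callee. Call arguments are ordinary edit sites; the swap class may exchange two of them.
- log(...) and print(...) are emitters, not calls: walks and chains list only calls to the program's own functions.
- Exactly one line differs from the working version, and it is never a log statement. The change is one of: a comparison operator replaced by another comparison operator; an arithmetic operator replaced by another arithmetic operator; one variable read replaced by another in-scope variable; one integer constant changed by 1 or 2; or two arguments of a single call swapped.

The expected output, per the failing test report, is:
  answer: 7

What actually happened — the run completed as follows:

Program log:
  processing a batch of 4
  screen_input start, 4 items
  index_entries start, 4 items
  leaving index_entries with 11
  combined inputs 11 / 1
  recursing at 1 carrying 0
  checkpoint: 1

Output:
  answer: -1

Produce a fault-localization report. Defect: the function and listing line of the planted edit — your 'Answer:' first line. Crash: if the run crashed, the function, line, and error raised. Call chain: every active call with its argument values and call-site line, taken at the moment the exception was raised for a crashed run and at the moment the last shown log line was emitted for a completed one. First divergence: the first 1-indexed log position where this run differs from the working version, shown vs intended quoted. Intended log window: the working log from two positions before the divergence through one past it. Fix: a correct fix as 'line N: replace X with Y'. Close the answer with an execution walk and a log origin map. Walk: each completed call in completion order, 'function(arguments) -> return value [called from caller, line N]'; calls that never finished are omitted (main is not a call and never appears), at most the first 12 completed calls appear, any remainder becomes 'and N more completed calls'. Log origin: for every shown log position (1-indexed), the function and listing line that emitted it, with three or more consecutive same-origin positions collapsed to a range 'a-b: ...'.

Answer: the defect is in screen_input at line 19.
Key observation: Log line 5 is where behavior first shows: 'combined inputs 11 / 1' appears instead of 'combined inputs 11 / 5'.
Call chain: main.
First divergence: position 5 — shown 'combined inputs 11 / 1', intended 'combined inputs 11 / 5'.
Intended log window:
  3: index_entries start, 4 items
  4: leaving index_entries with 11
  5: combined inputs 11 / 5
  6: recursing at 5 carrying 0
Execution walk:
  index_entries([2, 7, 11, 2]) -> 11  [called from screen_input, line 18]
  bind_quota(-1, 1) -> 1  [called from bind_quota, line 5]
  bind_quota(1, 0) -> 1  [called from screen_input, line 21]
  screen_input([2, 7, 11, 2]) -> 1  [called from main, line 27]
Log line origins:
  1 — main, line 26
  2 — screen_input, line 17
  3 — index_entries, line 8
  4 — index_entries, line 13
  5 — screen_input, line 20
  6 — bind_quota, line 4
  7 — main, line 28
A correct fix: line 19: replace `5` with `6`.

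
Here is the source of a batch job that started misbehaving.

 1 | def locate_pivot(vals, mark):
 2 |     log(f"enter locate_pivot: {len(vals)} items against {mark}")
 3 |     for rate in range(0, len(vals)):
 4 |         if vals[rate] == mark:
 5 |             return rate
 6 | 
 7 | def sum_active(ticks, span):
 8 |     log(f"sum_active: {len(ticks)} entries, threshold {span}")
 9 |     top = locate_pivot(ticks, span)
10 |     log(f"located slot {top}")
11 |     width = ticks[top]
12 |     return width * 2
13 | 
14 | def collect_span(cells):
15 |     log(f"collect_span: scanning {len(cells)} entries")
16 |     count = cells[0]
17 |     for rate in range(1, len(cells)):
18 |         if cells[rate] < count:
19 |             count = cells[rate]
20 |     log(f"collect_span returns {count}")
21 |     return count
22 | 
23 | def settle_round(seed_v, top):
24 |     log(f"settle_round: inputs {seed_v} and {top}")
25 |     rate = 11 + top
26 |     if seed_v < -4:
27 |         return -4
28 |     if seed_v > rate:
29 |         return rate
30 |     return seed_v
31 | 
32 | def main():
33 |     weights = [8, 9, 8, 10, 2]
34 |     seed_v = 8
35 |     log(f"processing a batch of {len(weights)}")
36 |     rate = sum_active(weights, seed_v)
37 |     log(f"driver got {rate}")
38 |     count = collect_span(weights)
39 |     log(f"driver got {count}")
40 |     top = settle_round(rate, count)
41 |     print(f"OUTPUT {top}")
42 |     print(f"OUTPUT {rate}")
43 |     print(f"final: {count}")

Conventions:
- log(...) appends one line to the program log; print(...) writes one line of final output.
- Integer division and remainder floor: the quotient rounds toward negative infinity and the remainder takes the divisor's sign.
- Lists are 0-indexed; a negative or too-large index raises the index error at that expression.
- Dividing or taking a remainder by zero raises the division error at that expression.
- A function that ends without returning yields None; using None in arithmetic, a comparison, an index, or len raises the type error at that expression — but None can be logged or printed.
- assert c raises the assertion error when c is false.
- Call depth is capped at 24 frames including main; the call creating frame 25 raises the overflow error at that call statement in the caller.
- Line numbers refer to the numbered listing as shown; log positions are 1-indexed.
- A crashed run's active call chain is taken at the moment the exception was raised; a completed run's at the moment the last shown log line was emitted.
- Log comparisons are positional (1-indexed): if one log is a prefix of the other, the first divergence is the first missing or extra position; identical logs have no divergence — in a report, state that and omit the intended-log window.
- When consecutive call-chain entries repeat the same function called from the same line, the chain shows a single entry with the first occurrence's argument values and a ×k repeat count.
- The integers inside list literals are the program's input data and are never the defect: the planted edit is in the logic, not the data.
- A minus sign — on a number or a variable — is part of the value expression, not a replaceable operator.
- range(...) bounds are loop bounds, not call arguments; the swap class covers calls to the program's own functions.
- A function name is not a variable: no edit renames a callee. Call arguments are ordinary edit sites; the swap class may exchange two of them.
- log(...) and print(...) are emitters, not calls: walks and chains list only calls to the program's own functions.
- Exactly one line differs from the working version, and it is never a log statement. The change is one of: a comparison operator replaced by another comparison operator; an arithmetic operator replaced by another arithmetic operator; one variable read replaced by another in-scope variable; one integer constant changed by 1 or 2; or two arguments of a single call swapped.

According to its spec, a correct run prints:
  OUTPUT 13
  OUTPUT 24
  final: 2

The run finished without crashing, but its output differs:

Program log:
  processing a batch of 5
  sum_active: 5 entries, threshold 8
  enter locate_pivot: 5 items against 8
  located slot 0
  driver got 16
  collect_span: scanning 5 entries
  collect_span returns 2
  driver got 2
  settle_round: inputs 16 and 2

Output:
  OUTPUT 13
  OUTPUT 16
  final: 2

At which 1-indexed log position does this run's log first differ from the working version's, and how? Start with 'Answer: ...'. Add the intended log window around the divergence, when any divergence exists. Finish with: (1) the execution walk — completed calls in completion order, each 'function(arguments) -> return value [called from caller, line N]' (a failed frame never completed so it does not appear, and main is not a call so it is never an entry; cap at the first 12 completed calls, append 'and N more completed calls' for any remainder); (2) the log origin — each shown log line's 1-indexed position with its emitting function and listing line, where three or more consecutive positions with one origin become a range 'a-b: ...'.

Answer: position 5; shown 'driver got 16' vs intended 'driver got 24'.
Intended log window:
  3: enter locate_pivot: 5 items against 8
  4: located slot 0
  5: driver got 24
  6: collect_span: scanning 5 entries
Execution walk:
  locate_pivot([8, 9, 8, 10, 2], 8) -> 0  [called from sum_active, line 9]
  sum_active([8, 9, 8, 10, 2], 8) -> 16  [called from main, line 36]
  collect_span([8, 9, 8, 10, 2]) -> 2  [called from main, line 38]
  settle_round(16, 2) -> 13  [called from main, line 40]
Origin of each log line:
  1: logged in main at line 35
  2: logged in sum_active at line 8
  3: logged in locate_pivot at line 2
  4: logged in sum_active at line 10
  5: logged in main at line 37
  6: logged in collect_span at line 15
  7: logged in collect_span at line 20
  8: logged in main at line 39
  9: logged in settle_round at line 24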